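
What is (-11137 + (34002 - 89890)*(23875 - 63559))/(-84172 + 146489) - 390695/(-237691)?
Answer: 527186916519520/14812190047 ≈ 35591.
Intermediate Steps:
(-11137 + (34002 - 89890)*(23875 - 63559))/(-84172 + 146489) - 390695/(-237691) = (-11137 - 55888*(-39684))/62317 - 390695*(-1/237691) = (-11137 + 2217859392)*(1/62317) + 390695/237691 = 2217848255*(1/62317) + 390695/237691 = 2217848255/62317 + 390695/237691 = 527186916519520/14812190047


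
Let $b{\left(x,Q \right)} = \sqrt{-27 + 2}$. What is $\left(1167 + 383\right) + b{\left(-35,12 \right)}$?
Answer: $1550 + 5 i \approx 1550.0 + 5.0 i$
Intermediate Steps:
$b{\left(x,Q \right)} = 5 i$ ($b{\left(x,Q \right)} = \sqrt{-25} = 5 i$)
$\left(1167 + 383\right) + b{\left(-35,12 \right)} = \left(1167 + 383\right) + 5 i = 1550 + 5 i$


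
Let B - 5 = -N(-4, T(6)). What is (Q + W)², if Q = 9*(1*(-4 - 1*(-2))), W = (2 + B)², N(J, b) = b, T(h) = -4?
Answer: 10609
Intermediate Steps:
B = 9 (B = 5 - 1*(-4) = 5 + 4 = 9)
W = 121 (W = (2 + 9)² = 11² = 121)
Q = -18 (Q = 9*(1*(-4 + 2)) = 9*(1*(-2)) = 9*(-2) = -18)
(Q + W)² = (-18 + 121)² = 103² = 10609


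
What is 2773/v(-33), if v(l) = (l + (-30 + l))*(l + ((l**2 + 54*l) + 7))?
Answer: 2773/69024 ≈ 0.040174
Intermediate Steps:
v(l) = (-30 + 2*l)*(7 + l**2 + 55*l) (v(l) = (-30 + 2*l)*(l + (7 + l**2 + 54*l)) = (-30 + 2*l)*(7 + l**2 + 55*l))
2773/v(-33) = 2773/(-210 - 1636*(-33) + 2*(-33)**3 + 80*(-33)**2) = 2773/(-210 + 53988 + 2*(-35937) + 80*1089) = 2773/(-210 + 53988 - 71874 + 87120) = 2773/69024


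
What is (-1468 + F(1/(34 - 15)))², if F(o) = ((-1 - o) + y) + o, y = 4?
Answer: 2146225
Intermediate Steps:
F(o) = 3 (F(o) = ((-1 - o) + 4) + o = (3 - o) + o = 3)
(-1468 + F(1/(34 - 15)))² = (-1468 + 3)² = (-1465)² = 2146225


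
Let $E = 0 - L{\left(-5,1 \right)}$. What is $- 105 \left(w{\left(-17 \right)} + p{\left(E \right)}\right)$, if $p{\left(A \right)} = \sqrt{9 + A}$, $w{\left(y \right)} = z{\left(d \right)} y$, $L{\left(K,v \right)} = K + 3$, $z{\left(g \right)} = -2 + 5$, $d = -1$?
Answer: $5355 - 105 \sqrt{11} \approx 5006.8$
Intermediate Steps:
$z{\left(g \right)} = 3$
$L{\left(K,v \right)} = 3 + K$
$w{\left(y \right)} = 3 y$
$E = 2$ ($E = 0 - \left(3 - 5\right) = 0 - -2 = 0 + 2 = 2$)
$- 105 \left(w{\left(-17 \right)} + p{\left(E \right)}\right) = - 105 \left(3 \left(-17\right) + \sqrt{9 + 2}\right) = - 105 \left(-51 + \sqrt{11}\right) = 5355 - 105 \sqrt{11}$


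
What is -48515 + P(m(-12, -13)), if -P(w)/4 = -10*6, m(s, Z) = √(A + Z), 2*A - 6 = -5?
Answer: -48275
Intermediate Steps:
A = ½ (A = 3 + (½)*(-5) = 3 - 5/2 = ½ ≈ 0.50000)
m(s, Z) = √(½ + Z)
P(w) = 240 (P(w) = -(-40)*6 = -4*(-60) = 240)
-48515 + P(m(-12, -13)) = -48515 + 240 = -48275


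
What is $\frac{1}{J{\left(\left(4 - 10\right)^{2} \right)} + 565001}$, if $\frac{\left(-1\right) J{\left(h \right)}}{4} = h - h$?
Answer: $\frac{1}{565001} \approx 1.7699 \cdot 10^{-6}$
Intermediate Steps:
$J{\left(h \right)} = 0$ ($J{\left(h \right)} = - 4 \left(h - h\right) = \left(-4\right) 0 = 0$)
$\frac{1}{J{\left(\left(4 - 10\right)^{2} \right)} + 565001} = \frac{1}{0 + 565001} = \frac{1}{565001}$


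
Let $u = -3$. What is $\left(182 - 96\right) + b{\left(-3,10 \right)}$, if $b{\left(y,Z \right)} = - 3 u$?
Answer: $95$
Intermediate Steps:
$b{\left(y,Z \right)} = 9$ ($b{\left(y,Z \right)} = \left(-3\right) \left(-3\right) = 9$)
$\left(182 - 96\right) + b{\left(-3,10 \right)} = \left(182 - 96\right) + 9 = 86 + 9 = 95$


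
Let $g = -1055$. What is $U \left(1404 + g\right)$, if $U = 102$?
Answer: $35598$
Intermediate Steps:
$U \left(1404 + g\right) = 102 \left(1404 - 1055\right) = 102 \cdot 349 = 35598$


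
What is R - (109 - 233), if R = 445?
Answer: 569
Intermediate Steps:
R - (109 - 233) = 445 - (109 - 233) = 445 - 1*(-124) = 445 + 124 = 569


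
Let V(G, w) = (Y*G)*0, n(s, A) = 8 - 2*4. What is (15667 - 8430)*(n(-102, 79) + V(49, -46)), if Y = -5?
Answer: 0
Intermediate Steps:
n(s, A) = 0 (n(s, A) = 8 - 8 = 0)
V(G, w) = 0 (V(G, w) = -5*G*0 = 0)
(15667 - 8430)*(n(-102, 79) + V(49, -46)) = (15667 - 8430)*(0 + 0) = 7237*0 = 0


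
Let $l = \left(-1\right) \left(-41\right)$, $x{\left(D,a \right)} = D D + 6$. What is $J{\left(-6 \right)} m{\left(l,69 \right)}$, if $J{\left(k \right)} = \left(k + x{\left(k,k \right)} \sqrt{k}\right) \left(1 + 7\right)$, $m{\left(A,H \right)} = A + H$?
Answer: $-5280 + 36960 i \sqrt{6} \approx -5280.0 + 90533.0 i$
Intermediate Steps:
$x{\left(D,a \right)} = 6 + D^{2}$ ($x{\left(D,a \right)} = D^{2} + 6 = 6 + D^{2}$)
$l = 41$
$J{\left(k \right)} = 8 k + 8 \sqrt{k} \left(6 + k^{2}\right)$ ($J{\left(k \right)} = \left(k + \left(6 + k^{2}\right) \sqrt{k}\right) \left(1 + 7\right) = \left(k + \sqrt{k} \left(6 + k^{2}\right)\right) 8 = 8 k + 8 \sqrt{k} \left(6 + k^{2}\right)$)
$J{\left(-6 \right)} m{\left(l,69 \right)} = \left(8 \left(-6\right) + 8 \sqrt{-6} \left(6 + \left(-6\right)^{2}\right)\right) \left(41 + 69\right) = \left(-48 + 8 i \sqrt{6} \left(6 + 36\right)\right) 110 = \left(-48 + 8 i \sqrt{6} \cdot 42\right) 110 = \left(-48 + 336 i \sqrt{6}\right) 110 = -5280 + 36960 i \sqrt{6}$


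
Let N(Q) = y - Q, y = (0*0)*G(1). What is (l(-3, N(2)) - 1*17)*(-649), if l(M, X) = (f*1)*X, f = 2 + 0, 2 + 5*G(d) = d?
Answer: 13629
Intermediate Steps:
G(d) = -⅖ + d/5
y = 0 (y = (0*0)*(-⅖ + (⅕)*1) = 0*(-⅖ + ⅕) = 0*(-⅕) = 0)
N(Q) = -Q (N(Q) = 0 - Q = -Q)
f = 2
l(M, X) = 2*X (l(M, X) = (2*1)*X = 2*X)
(l(-3, N(2)) - 1*17)*(-649) = (2*(-1*2) - 1*17)*(-649) = (2*(-2) - 17)*(-649) = (-4 - 17)*(-649) = -21*(-649) = 13629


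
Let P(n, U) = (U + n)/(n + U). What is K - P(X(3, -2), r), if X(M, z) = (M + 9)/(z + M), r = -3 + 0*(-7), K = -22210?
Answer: -22211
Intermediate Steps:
r = -3 (r = -3 + 0 = -3)
X(M, z) = (9 + M)/(M + z)
P(n, U) = 1 (P(n, U) = (U + n)/(U + n) = 1)
K - P(X(3, -2), r) = -22210 - 1*1 = -22210 - 1 = -22211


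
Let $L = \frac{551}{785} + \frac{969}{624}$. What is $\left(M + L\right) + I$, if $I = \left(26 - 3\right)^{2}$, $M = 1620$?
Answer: $\frac{351256883}{163280} \approx 2151.3$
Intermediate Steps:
$L = \frac{368163}{163280}$ ($L = 551 \cdot \frac{1}{785} + 969 \cdot \frac{1}{624} = \frac{551}{785} + \frac{323}{208} = \frac{368163}{163280} \approx 2.2548$)
$I = 529$ ($I = 23^{2} = 529$)
$\left(M + L\right) + I = \left(1620 + \frac{368163}{163280}\right) + 529 = \frac{264881763}{163280} + 529 = \frac{351256883}{163280}$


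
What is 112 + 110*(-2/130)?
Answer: 1434/13 ≈ 110.31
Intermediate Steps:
112 + 110*(-2/130) = 112 + 110*(-2*1/130) = 112 + 110*(-1/65) = 112 - 22/13 = 1434/13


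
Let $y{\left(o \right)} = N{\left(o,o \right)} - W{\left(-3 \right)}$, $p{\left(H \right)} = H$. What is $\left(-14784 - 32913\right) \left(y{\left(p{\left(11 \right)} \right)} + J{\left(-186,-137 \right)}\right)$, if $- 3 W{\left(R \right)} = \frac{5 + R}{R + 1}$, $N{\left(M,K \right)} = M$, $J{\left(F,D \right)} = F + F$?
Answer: $17234516$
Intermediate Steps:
$J{\left(F,D \right)} = 2 F$
$W{\left(R \right)} = - \frac{5 + R}{3 \left(1 + R\right)}$ ($W{\left(R \right)} = - \frac{\left(5 + R\right) \frac{1}{R + 1}}{3} = - \frac{\left(5 + R\right) \frac{1}{1 + R}}{3} = - \frac{\frac{1}{1 + R} \left(5 + R\right)}{3} = - \frac{5 + R}{3 \left(1 + R\right)}$)
$y{\left(o \right)} = - \frac{1}{3} + o$ ($y{\left(o \right)} = o - \frac{-5 - -3}{3 \left(1 - 3\right)} = o - \frac{-5 + 3}{3 \left(-2\right)} = o - \frac{1}{3} \left(- \frac{1}{2}\right) \left(-2\right) = o - \frac{1}{3} = - \frac{1}{3} + o$)
$\left(-14784 - 32913\right) \left(y{\left(p{\left(11 \right)} \right)} + J{\left(-186,-137 \right)}\right) = \left(-14784 - 32913\right) \left(\left(- \frac{1}{3} + 11\right) + 2 \left(-186\right)\right) = - 47697 \left(\frac{32}{3} - 372\right) = \left(-47697\right) \left(- \frac{1084}{3}\right) = 17234516$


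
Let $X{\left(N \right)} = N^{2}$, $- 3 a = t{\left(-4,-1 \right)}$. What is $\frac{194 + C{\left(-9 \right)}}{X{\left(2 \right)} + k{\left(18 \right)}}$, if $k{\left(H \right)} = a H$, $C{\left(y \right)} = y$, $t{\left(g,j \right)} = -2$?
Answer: $\frac{185}{16} \approx 11.563$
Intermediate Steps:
$a = \frac{2}{3}$ ($a = \left(- \frac{1}{3}\right) \left(-2\right) = \frac{2}{3} \approx 0.66667$)
$k{\left(H \right)} = \frac{2 H}{3}$
$\frac{194 + C{\left(-9 \right)}}{X{\left(2 \right)} + k{\left(18 \right)}} = \frac{194 - 9}{2^{2} + \frac{2}{3} \cdot 18} = \frac{185}{4 + 12} = \frac{185}{16}$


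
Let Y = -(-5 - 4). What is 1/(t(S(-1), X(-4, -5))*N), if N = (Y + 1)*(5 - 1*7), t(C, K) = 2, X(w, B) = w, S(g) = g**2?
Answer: -1/40 ≈ -0.025000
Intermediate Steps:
Y = 9 (Y = -1*(-9) = 9)
N = -20 (N = (9 + 1)*(5 - 1*7) = 10*(5 - 7) = 10*(-2) = -20)
1/(t(S(-1), X(-4, -5))*N) = 1/(2*(-20)) = 1/(-40) = -1/40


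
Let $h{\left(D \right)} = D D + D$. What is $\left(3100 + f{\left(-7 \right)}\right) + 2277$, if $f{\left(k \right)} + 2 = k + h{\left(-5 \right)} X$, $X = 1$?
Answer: $5388$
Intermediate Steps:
$h{\left(D \right)} = D + D^{2}$ ($h{\left(D \right)} = D^{2} + D = D + D^{2}$)
$f{\left(k \right)} = 18 + k$ ($f{\left(k \right)} = -2 + \left(k + - 5 \left(1 - 5\right) 1\right) = -2 + \left(k + \left(-5\right) \left(-4\right) 1\right) = -2 + \left(k + 20 \cdot 1\right) = -2 + \left(k + 20\right) = -2 + \left(20 + k\right) = 18 + k$)
$\left(3100 + f{\left(-7 \right)}\right) + 2277 = \left(3100 + \left(18 - 7\right)\right) + 2277 = \left(3100 + 11\right) + 2277 = 3111 + 2277 = 5388$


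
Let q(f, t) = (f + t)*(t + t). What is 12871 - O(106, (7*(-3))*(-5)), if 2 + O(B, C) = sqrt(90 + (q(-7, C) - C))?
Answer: 12873 - 3*sqrt(2285) ≈ 12730.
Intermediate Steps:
q(f, t) = 2*t*(f + t) (q(f, t) = (f + t)*(2*t) = 2*t*(f + t))
O(B, C) = -2 + sqrt(90 - C + 2*C*(-7 + C)) (O(B, C) = -2 + sqrt(90 + (2*C*(-7 + C) - C)) = -2 + sqrt(90 + (-C + 2*C*(-7 + C))) = -2 + sqrt(90 - C + 2*C*(-7 + C)))
12871 - O(106, (7*(-3))*(-5)) = 12871 - (-2 + sqrt(90 - 7*(-3)*(-5) + 2*((7*(-3))*(-5))*(-7 + (7*(-3))*(-5)))) = 12871 - (-2 + sqrt(90 - (-21)*(-5) + 2*(-21*(-5))*(-7 - 21*(-5)))) = 12871 - (-2 + sqrt(90 - 1*105 + 2*105*(-7 + 105))) = 12871 - (-2 + sqrt(90 - 105 + 2*105*98)) = 12871 - (-2 + sqrt(90 - 105 + 20580)) = 12871 - (-2 + sqrt(20565)) = 12871 - (-2 + 3*sqrt(2285)) = 12871 + (2 - 3*sqrt(2285)) = 12873 - 3*sqrt(2285)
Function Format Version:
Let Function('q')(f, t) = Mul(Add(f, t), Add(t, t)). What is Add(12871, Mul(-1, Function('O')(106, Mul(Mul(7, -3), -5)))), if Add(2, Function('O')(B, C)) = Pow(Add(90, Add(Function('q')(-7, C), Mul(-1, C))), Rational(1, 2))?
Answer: Add(12873, Mul(-3, Pow(2285, Rational(1, 2)))) ≈ 12730.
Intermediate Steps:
Function('q')(f, t) = Mul(2, t, Add(f, t)) (Function('q')(f, t) = Mul(Add(f, t), Mul(2, t)) = Mul(2, t, Add(f, t)))
Function('O')(B, C) = Add(-2, Pow(Add(90, Mul(-1, C), Mul(2, C, Add(-7, C))), Rational(1, 2))) (Function('O')(B, C) = Add(-2, Pow(Add(90, Add(Mul(2, C, Add(-7, C)), Mul(-1, C))), Rational(1, 2))) = Add(-2, Pow(Add(90, Add(Mul(-1, C), Mul(2, C, Add(-7, C)))), Rational(1, 2))) = Add(-2, Pow(Add(90, Mul(-1, C), Mul(2, C, Add(-7, C))), Rational(1, 2))))
Add(12871, Mul(-1, Function('O')(106, Mul(Mul(7, -3), -5)))) = Add(12871, Mul(-1, Add(-2, Pow(Add(90, Mul(-1, Mul(Mul(7, -3), -5)), Mul(2, Mul(Mul(7, -3), -5), Add(-7, Mul(Mul(7, -3), -5)))), Rational(1, 2))))) = Add(12871, Mul(-1, Add(-2, Pow(Add(90, Mul(-1, Mul(-21, -5)), Mul(2, Mul(-21, -5), Add(-7, Mul(-21, -5)))), Rational(1, 2))))) = Add(12871, Mul(-1, Add(-2, Pow(Add(90, Mul(-1, 105), Mul(2, 105, Add(-7, 105))), Rational(1, 2))))) = Add(12871, Mul(-1, Add(-2, Pow(Add(90, -105, Mul(2, 105, 98)), Rational(1, 2))))) = Add(12871, Mul(-1, Add(-2, Pow(Add(90, -105, 20580), Rational(1, 2))))) = Add(12871, Mul(-1, Add(-2, Pow(20565, Rational(1, 2))))) = Add(12871, Mul(-1, Add(-2, Mul(3, Pow(2285, Rational(1, 2)))))) = Add(12871, Add(2, Mul(-3, Pow(2285, Rational(1, 2))))) = Add(12873, Mul(-3, Pow(2285, Rational(1, 2))))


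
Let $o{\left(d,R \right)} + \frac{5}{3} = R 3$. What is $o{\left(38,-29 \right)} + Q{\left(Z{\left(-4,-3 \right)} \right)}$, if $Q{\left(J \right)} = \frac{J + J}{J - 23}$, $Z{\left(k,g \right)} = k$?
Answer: $- \frac{2386}{27} \approx -88.37$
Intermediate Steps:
$o{\left(d,R \right)} = - \frac{5}{3} + 3 R$ ($o{\left(d,R \right)} = - \frac{5}{3} + R 3 = - \frac{5}{3} + 3 R$)
$Q{\left(J \right)} = \frac{2 J}{-23 + J}$
$o{\left(38,-29 \right)} + Q{\left(Z{\left(-4,-3 \right)} \right)} = \left(- \frac{5}{3} + 3 \left(-29\right)\right) + 2 \left(-4\right) \frac{1}{-23 - 4} = \left(- \frac{5}{3} - 87\right) + 2 \left(-4\right) \frac{1}{-27} = - \frac{266}{3} + 2 \left(-4\right) \left(- \frac{1}{27}\right) = - \frac{266}{3} + \frac{8}{27} = - \frac{2386}{27}$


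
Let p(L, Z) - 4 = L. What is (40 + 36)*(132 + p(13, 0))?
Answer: 11324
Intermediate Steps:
p(L, Z) = 4 + L
(40 + 36)*(132 + p(13, 0)) = (40 + 36)*(132 + (4 + 13)) = 76*(132 + 17) = 76*149 = 11324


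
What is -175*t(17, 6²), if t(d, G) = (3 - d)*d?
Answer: 41650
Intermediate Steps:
t(d, G) = d*(3 - d)
-175*t(17, 6²) = -2975*(3 - 1*17) = -2975*(3 - 17) = -2975*(-14) = -175*(-238) = 41650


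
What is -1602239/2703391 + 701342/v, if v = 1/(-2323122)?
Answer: -4404643146830196323/2703391 ≈ -1.6293e+12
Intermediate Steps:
v = -1/2323122 ≈ -4.3046e-7
-1602239/2703391 + 701342/v = -1602239/2703391 + 701342/(-1/2323122) = -1602239*1/2703391 + 701342*(-2323122) = -1602239/2703391 - 1629303029724 = -4404643146830196323/2703391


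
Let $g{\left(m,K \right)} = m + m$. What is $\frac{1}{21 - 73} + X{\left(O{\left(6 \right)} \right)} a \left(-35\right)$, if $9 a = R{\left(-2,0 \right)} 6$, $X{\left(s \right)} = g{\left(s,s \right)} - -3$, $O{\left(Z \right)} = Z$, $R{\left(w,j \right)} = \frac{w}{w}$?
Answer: $- \frac{18201}{52} \approx -350.02$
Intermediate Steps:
$R{\left(w,j \right)} = 1$
$g{\left(m,K \right)} = 2 m$
$X{\left(s \right)} = 3 + 2 s$ ($X{\left(s \right)} = 2 s - -3 = 2 s + 3 = 3 + 2 s$)
$a = \frac{2}{3}$ ($a = \frac{1 \cdot 6}{9} = \frac{1}{9} \cdot 6 = \frac{2}{3} \approx 0.66667$)
$\frac{1}{21 - 73} + X{\left(O{\left(6 \right)} \right)} a \left(-35\right) = \frac{1}{21 - 73} + \left(3 + 2 \cdot 6\right) \frac{2}{3} \left(-35\right) = \frac{1}{-52} + \left(3 + 12\right) \left(- \frac{70}{3}\right) = - \frac{1}{52} + 15 \left(- \frac{70}{3}\right) = - \frac{1}{52} - 350 = - \frac{18201}{52}$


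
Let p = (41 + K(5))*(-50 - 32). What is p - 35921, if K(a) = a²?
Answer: -41333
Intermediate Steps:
p = -5412 (p = (41 + 5²)*(-50 - 32) = (41 + 25)*(-82) = 66*(-82) = -5412)
p - 35921 = -5412 - 35921 = -41333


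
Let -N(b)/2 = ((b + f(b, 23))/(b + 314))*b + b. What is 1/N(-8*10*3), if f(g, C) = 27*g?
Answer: -37/1595040 ≈ -2.3197e-5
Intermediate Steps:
N(b) = -2*b - 56*b**2/(314 + b) (N(b) = -2*(((b + 27*b)/(b + 314))*b + b) = -2*(((28*b)/(314 + b))*b + b) = -2*((28*b/(314 + b))*b + b) = -2*(28*b**2/(314 + b) + b) = -2*(b + 28*b**2/(314 + b)) = -2*b - 56*b**2/(314 + b))
1/N(-8*10*3) = 1/(-2*-8*10*3*(314 + 29*(-8*10*3))/(314 - 8*10*3)) = 1/(-2*(-80*3)*(314 + 29*(-80*3))/(314 - 80*3)) = 1/(-2*(-240)*(314 + 29*(-240))/(314 - 240)) = 1/(-2*(-240)*(314 - 6960)/74) = 1/(-2*(-240)*1/74*(-6646)) = 1/(-1595040/37) = -37/1595040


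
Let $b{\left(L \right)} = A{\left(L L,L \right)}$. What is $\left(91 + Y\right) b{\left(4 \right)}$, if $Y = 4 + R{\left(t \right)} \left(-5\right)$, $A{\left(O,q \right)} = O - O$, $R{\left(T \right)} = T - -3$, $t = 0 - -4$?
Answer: $0$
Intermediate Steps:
$t = 4$ ($t = 0 + 4 = 4$)
$R{\left(T \right)} = 3 + T$ ($R{\left(T \right)} = T + 3 = 3 + T$)
$A{\left(O,q \right)} = 0$
$b{\left(L \right)} = 0$
$Y = -31$ ($Y = 4 + \left(3 + 4\right) \left(-5\right) = 4 + 7 \left(-5\right) = 4 - 35 = -31$)
$\left(91 + Y\right) b{\left(4 \right)} = \left(91 - 31\right) 0 = 60 \cdot 0 = 0$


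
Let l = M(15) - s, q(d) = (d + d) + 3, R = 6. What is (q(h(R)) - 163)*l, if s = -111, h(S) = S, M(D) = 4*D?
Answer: -25308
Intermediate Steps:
q(d) = 3 + 2*d (q(d) = 2*d + 3 = 3 + 2*d)
l = 171 (l = 4*15 - 1*(-111) = 60 + 111 = 171)
(q(h(R)) - 163)*l = ((3 + 2*6) - 163)*171 = ((3 + 12) - 163)*171 = (15 - 163)*171 = -148*171 = -25308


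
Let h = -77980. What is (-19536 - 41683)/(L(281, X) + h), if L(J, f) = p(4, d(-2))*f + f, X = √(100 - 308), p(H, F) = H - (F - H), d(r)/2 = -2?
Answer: 1193464405/1520228888 + 795847*I*√13/1520228888 ≈ 0.78506 + 0.0018875*I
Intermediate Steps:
d(r) = -4 (d(r) = 2*(-2) = -4)
p(H, F) = -F + 2*H (p(H, F) = H + (H - F) = -F + 2*H)
X = 4*I*√13 (X = √(-208) = 4*I*√13 ≈ 14.422*I)
L(J, f) = 13*f (L(J, f) = (-1*(-4) + 2*4)*f + f = (4 + 8)*f + f = 12*f + f = 13*f)
(-19536 - 41683)/(L(281, X) + h) = (-19536 - 41683)/(13*(4*I*√13) - 77980) = -61219/(52*I*√13 - 77980) = -61219/(-77980 + 52*I*√13)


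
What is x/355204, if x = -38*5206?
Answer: -49457/88801 ≈ -0.55694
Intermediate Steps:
x = -197828
x/355204 = -197828/355204 = -197828*1/355204 = -49457/88801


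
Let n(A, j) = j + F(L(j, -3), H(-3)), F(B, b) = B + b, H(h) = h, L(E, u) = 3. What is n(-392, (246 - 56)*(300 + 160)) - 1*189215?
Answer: -101815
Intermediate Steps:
n(A, j) = j (n(A, j) = j + (3 - 3) = j + 0 = j)
n(-392, (246 - 56)*(300 + 160)) - 1*189215 = (246 - 56)*(300 + 160) - 1*189215 = 190*460 - 189215 = 87400 - 189215 = -101815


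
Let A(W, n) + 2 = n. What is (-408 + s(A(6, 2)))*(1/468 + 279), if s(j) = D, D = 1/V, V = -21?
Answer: -1118880037/9828 ≈ -1.1385e+5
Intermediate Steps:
A(W, n) = -2 + n
D = -1/21 (D = 1/(-21) = -1/21 ≈ -0.047619)
s(j) = -1/21
(-408 + s(A(6, 2)))*(1/468 + 279) = (-408 - 1/21)*(1/468 + 279) = -8569*(1/468 + 279)/21 = -8569/21*130573/468 = -1118880037/9828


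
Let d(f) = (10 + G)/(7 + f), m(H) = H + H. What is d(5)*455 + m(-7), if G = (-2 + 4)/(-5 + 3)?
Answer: 1309/4 ≈ 327.25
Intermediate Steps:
m(H) = 2*H
G = -1 (G = 2/(-2) = 2*(-1/2) = -1)
d(f) = 9/(7 + f) (d(f) = (10 - 1)/(7 + f) = 9/(7 + f))
d(5)*455 + m(-7) = (9/(7 + 5))*455 + 2*(-7) = (9/12)*455 - 14 = (9*(1/12))*455 - 14 = (3/4)*455 - 14 = 1365/4 - 14 = 1309/4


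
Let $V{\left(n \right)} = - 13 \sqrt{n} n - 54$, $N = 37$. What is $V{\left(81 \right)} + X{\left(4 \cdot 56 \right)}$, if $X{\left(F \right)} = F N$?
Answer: $-1243$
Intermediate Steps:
$V{\left(n \right)} = -54 - 13 n^{\frac{3}{2}}$ ($V{\left(n \right)} = - 13 n^{\frac{3}{2}} - 54 = -54 - 13 n^{\frac{3}{2}}$)
$X{\left(F \right)} = 37 F$ ($X{\left(F \right)} = F 37 = 37 F$)
$V{\left(81 \right)} + X{\left(4 \cdot 56 \right)} = \left(-54 - 13 \cdot 81^{\frac{3}{2}}\right) + 37 \cdot 4 \cdot 56 = \left(-54 - 9477\right) + 37 \cdot 224 = \left(-54 - 9477\right) + 8288 = -9531 + 8288 = -1243$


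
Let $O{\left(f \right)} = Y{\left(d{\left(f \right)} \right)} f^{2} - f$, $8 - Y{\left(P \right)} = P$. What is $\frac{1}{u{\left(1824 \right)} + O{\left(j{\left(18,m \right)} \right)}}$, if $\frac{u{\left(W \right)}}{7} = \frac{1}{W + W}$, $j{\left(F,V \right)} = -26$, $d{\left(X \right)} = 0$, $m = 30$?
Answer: $\frac{3648}{19823239} \approx 0.00018403$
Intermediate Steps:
$Y{\left(P \right)} = 8 - P$
$u{\left(W \right)} = \frac{7}{2 W}$ ($u{\left(W \right)} = \frac{7}{W + W} = \frac{7}{2 W}$)
$O{\left(f \right)} = - f + 8 f^{2}$ ($O{\left(f \right)} = \left(8 - 0\right) f^{2} - f = \left(8 + 0\right) f^{2} - f = 8 f^{2} - f = - f + 8 f^{2}$)
$\frac{1}{u{\left(1824 \right)} + O{\left(j{\left(18,m \right)} \right)}} = \frac{1}{\frac{7}{2 \cdot 1824} - 26 \left(-1 + 8 \left(-26\right)\right)} = \frac{1}{\frac{7}{2} \cdot \frac{1}{1824} - 26 \left(-1 - 208\right)} = \frac{1}{\frac{7}{3648} - -5434} = \frac{1}{\frac{7}{3648} + 5434} = \frac{1}{\frac{19823239}{3648}} = \frac{3648}{19823239}$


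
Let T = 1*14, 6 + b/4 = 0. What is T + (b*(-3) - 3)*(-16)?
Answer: -1090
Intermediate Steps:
b = -24 (b = -24 + 4*0 = -24 + 0 = -24)
T = 14
T + (b*(-3) - 3)*(-16) = 14 + (-24*(-3) - 3)*(-16) = 14 + (72 - 3)*(-16) = 14 + 69*(-16) = 14 - 1104 = -1090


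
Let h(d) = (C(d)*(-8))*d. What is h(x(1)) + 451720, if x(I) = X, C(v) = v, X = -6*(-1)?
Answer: 451432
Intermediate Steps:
X = 6
x(I) = 6
h(d) = -8*d**2 (h(d) = (d*(-8))*d = (-8*d)*d = -8*d**2)
h(x(1)) + 451720 = -8*6**2 + 451720 = -8*36 + 451720 = -288 + 451720 = 451432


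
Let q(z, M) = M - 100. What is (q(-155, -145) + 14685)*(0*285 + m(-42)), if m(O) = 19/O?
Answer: -137180/21 ≈ -6532.4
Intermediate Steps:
q(z, M) = -100 + M
(q(-155, -145) + 14685)*(0*285 + m(-42)) = ((-100 - 145) + 14685)*(0*285 + 19/(-42)) = (-245 + 14685)*(0 + 19*(-1/42)) = 14440*(0 - 19/42) = 14440*(-19/42) = -137180/21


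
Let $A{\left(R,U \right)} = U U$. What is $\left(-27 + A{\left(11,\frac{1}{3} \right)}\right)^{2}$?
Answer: $\frac{58564}{81} \approx 723.01$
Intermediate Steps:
$A{\left(R,U \right)} = U^{2}$
$\left(-27 + A{\left(11,\frac{1}{3} \right)}\right)^{2} = \left(-27 + \left(\frac{1}{3}\right)^{2}\right)^{2} = \left(-27 + \frac{1}{9}\right)^{2} = \left(- \frac{242}{9}\right)^{2} = \frac{58564}{81}$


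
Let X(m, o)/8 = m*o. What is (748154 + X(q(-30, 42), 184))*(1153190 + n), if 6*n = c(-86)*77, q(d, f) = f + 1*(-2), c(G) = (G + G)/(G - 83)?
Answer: 471851758178368/507 ≈ 9.3067e+11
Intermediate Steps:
c(G) = 2*G/(-83 + G) (c(G) = (2*G)/(-83 + G) = 2*G/(-83 + G))
q(d, f) = -2 + f (q(d, f) = f - 2 = -2 + f)
X(m, o) = 8*m*o (X(m, o) = 8*(m*o) = 8*m*o)
n = 6622/507 (n = ((2*(-86)/(-83 - 86))*77)/6 = ((2*(-86)/(-169))*77)/6 = ((2*(-86)*(-1/169))*77)/6 = ((172/169)*77)/6 = (⅙)*(13244/169) = 6622/507 ≈ 13.061)
(748154 + X(q(-30, 42), 184))*(1153190 + n) = (748154 + 8*(-2 + 42)*184)*(1153190 + 6622/507) = (748154 + 8*40*184)*(584673952/507) = (748154 + 58880)*(584673952/507) = 807034*(584673952/507) = 471851758178368/507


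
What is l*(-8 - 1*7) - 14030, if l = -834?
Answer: -1520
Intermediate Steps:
l*(-8 - 1*7) - 14030 = -834*(-8 - 1*7) - 14030 = -834*(-8 - 7) - 14030 = -834*(-15) - 14030 = 12510 - 14030 = -1520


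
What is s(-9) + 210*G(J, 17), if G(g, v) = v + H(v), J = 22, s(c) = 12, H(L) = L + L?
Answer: 10722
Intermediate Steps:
H(L) = 2*L
G(g, v) = 3*v (G(g, v) = v + 2*v = 3*v)
s(-9) + 210*G(J, 17) = 12 + 210*(3*17) = 12 + 210*51 = 12 + 10710 = 10722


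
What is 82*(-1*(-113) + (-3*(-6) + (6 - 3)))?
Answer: 10988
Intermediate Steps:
82*(-1*(-113) + (-3*(-6) + (6 - 3))) = 82*(113 + (18 + 3)) = 82*(113 + 21) = 82*134 = 10988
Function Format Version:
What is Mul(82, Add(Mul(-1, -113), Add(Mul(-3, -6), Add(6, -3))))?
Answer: 10988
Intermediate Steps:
Mul(82, Add(Mul(-1, -113), Add(Mul(-3, -6), Add(6, -3)))) = Mul(82, Add(113, Add(18, 3))) = Mul(82, Add(113, 21)) = Mul(82, 134) = 10988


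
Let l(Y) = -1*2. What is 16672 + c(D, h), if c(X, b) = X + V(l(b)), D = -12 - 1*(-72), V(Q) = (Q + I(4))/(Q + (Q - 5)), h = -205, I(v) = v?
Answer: 150586/9 ≈ 16732.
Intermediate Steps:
l(Y) = -2
V(Q) = (4 + Q)/(-5 + 2*Q) (V(Q) = (Q + 4)/(Q + (Q - 5)) = (4 + Q)/(Q + (-5 + Q)) = (4 + Q)/(-5 + 2*Q))
D = 60 (D = -12 + 72 = 60)
c(X, b) = -2/9 + X (c(X, b) = X + (4 - 2)/(-5 + 2*(-2)) = X + 2/(-5 - 4) = X + 2/(-9) = X - 1/9*2 = X - 2/9 = -2/9 + X)
16672 + c(D, h) = 16672 + (-2/9 + 60) = 16672 + 538/9 = 150586/9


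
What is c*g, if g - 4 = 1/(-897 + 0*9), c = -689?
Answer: -190111/69 ≈ -2755.2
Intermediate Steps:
g = 3587/897 (g = 4 + 1/(-897 + 0*9) = 4 + 1/(-897 + 0) = 4 + 1/(-897) = 4 - 1/897 = 3587/897 ≈ 3.9989)
c*g = -689*3587/897 = -190111/69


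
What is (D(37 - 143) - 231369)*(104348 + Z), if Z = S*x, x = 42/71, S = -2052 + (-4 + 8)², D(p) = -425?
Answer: -1697472893624/71 ≈ -2.3908e+10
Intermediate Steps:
S = -2036 (S = -2052 + 4² = -2052 + 16 = -2036)
x = 42/71 (x = 42*(1/71) = 42/71 ≈ 0.59155)
Z = -85512/71 (Z = -2036*42/71 = -85512/71 ≈ -1204.4)
(D(37 - 143) - 231369)*(104348 + Z) = (-425 - 231369)*(104348 - 85512/71) = -231794*7323196/71 = -1697472893624/71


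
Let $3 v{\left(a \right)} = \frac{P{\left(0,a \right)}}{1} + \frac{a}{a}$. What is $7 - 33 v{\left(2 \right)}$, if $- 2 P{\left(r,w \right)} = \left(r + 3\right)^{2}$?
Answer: $\frac{91}{2} \approx 45.5$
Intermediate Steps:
$P{\left(r,w \right)} = - \frac{\left(3 + r\right)^{2}}{2}$ ($P{\left(r,w \right)} = - \frac{\left(r + 3\right)^{2}}{2} = - \frac{\left(3 + r\right)^{2}}{2}$)
$v{\left(a \right)} = - \frac{7}{6}$ ($v{\left(a \right)} = \frac{\frac{\left(- \frac{1}{2}\right) \left(3 + 0\right)^{2}}{1} + \frac{a}{a}}{3} = \frac{- \frac{3^{2}}{2} \cdot 1 + 1}{3} = \frac{\left(- \frac{1}{2}\right) 9 \cdot 1 + 1}{3} = \frac{\left(- \frac{9}{2}\right) 1 + 1}{3} = \frac{- \frac{9}{2} + 1}{3} = \frac{1}{3} \left(- \frac{7}{2}\right) = - \frac{7}{6}$)
$7 - 33 v{\left(2 \right)} = 7 - - \frac{77}{2} = 7 + \frac{77}{2} = \frac{91}{2}$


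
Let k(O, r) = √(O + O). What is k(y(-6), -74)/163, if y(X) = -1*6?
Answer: 2*I*√3/163 ≈ 0.021252*I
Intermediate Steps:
y(X) = -6
k(O, r) = √2*√O (k(O, r) = √(2*O) = √2*√O)
k(y(-6), -74)/163 = (√2*√(-6))/163 = (√2*(I*√6))*(1/163) = (2*I*√3)*(1/163) = 2*I*√3/163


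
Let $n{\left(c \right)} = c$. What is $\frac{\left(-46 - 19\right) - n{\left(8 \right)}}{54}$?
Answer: $- \frac{73}{54} \approx -1.3519$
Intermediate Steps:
$\frac{\left(-46 - 19\right) - n{\left(8 \right)}}{54} = \frac{\left(-46 - 19\right) - 8}{54} = \frac{-65 - 8}{54} = \frac{1}{54} \left(-73\right) = - \frac{73}{54}$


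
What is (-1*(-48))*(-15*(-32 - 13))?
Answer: 32400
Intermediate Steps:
(-1*(-48))*(-15*(-32 - 13)) = 48*(-15*(-45)) = 48*675 = 32400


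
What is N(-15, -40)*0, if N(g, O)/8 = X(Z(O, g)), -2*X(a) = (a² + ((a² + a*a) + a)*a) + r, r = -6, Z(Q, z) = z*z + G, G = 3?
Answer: 0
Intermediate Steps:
Z(Q, z) = 3 + z² (Z(Q, z) = z*z + 3 = z² + 3 = 3 + z²)
X(a) = 3 - a²/2 - a*(a + 2*a²)/2 (X(a) = -((a² + ((a² + a*a) + a)*a) - 6)/2 = -((a² + ((a² + a²) + a)*a) - 6)/2 = -((a² + (2*a² + a)*a) - 6)/2 = -((a² + (a + 2*a²)*a) - 6)/2 = -((a² + a*(a + 2*a²)) - 6)/2 = -(-6 + a² + a*(a + 2*a²))/2 = 3 - a²/2 - a*(a + 2*a²)/2)
N(g, O) = 24 - 8*(3 + g²)² - 8*(3 + g²)³ (N(g, O) = 8*(3 - (3 + g²)² - (3 + g²)³) = 24 - 8*(3 + g²)² - 8*(3 + g²)³)
N(-15, -40)*0 = (24 - 8*(3 + (-15)²)² - 8*(3 + (-15)²)³)*0 = (24 - 8*(3 + 225)² - 8*(3 + 225)³)*0 = (24 - 8*228² - 8*228³)*0 = (24 - 8*51984 - 8*11852352)*0 = (24 - 415872 - 94818816)*0 = -95234664*0 = 0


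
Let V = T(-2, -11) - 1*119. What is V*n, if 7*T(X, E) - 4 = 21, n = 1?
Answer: -808/7 ≈ -115.43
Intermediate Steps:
T(X, E) = 25/7 (T(X, E) = 4/7 + (1/7)*21 = 4/7 + 3 = 25/7)
V = -808/7 (V = 25/7 - 1*119 = 25/7 - 119 = -808/7 ≈ -115.43)
V*n = -808/7*1 = -808/7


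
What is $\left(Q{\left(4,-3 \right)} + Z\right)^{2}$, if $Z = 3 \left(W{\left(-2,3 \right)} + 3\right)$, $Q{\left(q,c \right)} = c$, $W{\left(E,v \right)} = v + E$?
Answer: $81$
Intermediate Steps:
$W{\left(E,v \right)} = E + v$
$Z = 12$ ($Z = 3 \left(\left(-2 + 3\right) + 3\right) = 3 \left(1 + 3\right) = 3 \cdot 4 = 12$)
$\left(Q{\left(4,-3 \right)} + Z\right)^{2} = \left(-3 + 12\right)^{2} = 9^{2} = 81$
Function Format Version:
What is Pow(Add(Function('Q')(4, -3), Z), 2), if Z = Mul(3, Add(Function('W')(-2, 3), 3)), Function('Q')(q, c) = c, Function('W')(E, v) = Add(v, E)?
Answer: 81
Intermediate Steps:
Function('W')(E, v) = Add(E, v)
Z = 12 (Z = Mul(3, Add(Add(-2, 3), 3)) = Mul(3, Add(1, 3)) = Mul(3, 4) = 12)
Pow(Add(Function('Q')(4, -3), Z), 2) = Pow(Add(-3, 12), 2) = Pow(9, 2) = 81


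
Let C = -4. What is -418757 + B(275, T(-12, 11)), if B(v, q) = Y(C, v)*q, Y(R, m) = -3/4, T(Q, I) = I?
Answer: -1675061/4 ≈ -4.1877e+5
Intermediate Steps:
Y(R, m) = -¾ (Y(R, m) = -3*¼ = -¾)
B(v, q) = -3*q/4
-418757 + B(275, T(-12, 11)) = -418757 - ¾*11 = -418757 - 33/4 = -1675061/4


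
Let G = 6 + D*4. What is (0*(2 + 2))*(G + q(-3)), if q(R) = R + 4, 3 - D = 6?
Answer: 0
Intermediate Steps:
D = -3 (D = 3 - 1*6 = 3 - 6 = -3)
q(R) = 4 + R
G = -6 (G = 6 - 3*4 = 6 - 12 = -6)
(0*(2 + 2))*(G + q(-3)) = (0*(2 + 2))*(-6 + (4 - 3)) = (0*4)*(-6 + 1) = 0*(-5) = 0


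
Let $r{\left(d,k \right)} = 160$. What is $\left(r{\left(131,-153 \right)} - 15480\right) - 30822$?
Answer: $-46142$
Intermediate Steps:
$\left(r{\left(131,-153 \right)} - 15480\right) - 30822 = \left(160 - 15480\right) - 30822 = -15320 - 30822 = -46142$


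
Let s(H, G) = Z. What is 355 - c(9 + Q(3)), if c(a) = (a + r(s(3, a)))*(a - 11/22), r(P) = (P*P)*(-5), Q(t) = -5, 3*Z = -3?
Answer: 717/2 ≈ 358.50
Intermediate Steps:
Z = -1 (Z = (⅓)*(-3) = -1)
s(H, G) = -1
r(P) = -5*P² (r(P) = P²*(-5) = -5*P²)
c(a) = (-5 + a)*(-½ + a) (c(a) = (a - 5*(-1)²)*(a - 11/22) = (a - 5*1)*(a - 11*1/22) = (a - 5)*(a - ½) = (-5 + a)*(-½ + a))
355 - c(9 + Q(3)) = 355 - (5/2 + (9 - 5)² - 11*(9 - 5)/2) = 355 - (5/2 + 4² - 11/2*4) = 355 - (5/2 + 16 - 22) = 355 - 1*(-7/2) = 355 + 7/2 = 717/2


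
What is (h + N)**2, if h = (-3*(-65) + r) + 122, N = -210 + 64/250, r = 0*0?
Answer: 179747649/15625 ≈ 11504.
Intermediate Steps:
r = 0
N = -26218/125 (N = -210 + 64*(1/250) = -210 + 32/125 = -26218/125 ≈ -209.74)
h = 317 (h = (-3*(-65) + 0) + 122 = (195 + 0) + 122 = 195 + 122 = 317)
(h + N)**2 = (317 - 26218/125)**2 = (13407/125)**2 = 179747649/15625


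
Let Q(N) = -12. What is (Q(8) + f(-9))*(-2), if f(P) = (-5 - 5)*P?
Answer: -156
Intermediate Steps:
f(P) = -10*P
(Q(8) + f(-9))*(-2) = (-12 - 10*(-9))*(-2) = (-12 + 90)*(-2) = 78*(-2) = -156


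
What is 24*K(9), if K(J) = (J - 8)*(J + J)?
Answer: 432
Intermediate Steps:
K(J) = 2*J*(-8 + J) (K(J) = (-8 + J)*(2*J) = 2*J*(-8 + J))
24*K(9) = 24*(2*9*(-8 + 9)) = 24*(2*9*1) = 24*18 = 432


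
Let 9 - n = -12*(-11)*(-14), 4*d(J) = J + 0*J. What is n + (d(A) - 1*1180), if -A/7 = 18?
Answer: 1291/2 ≈ 645.50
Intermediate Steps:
A = -126 (A = -7*18 = -126)
d(J) = J/4 (d(J) = (J + 0*J)/4 = (J + 0)/4 = J/4)
n = 1857 (n = 9 - (-12*(-11))*(-14) = 9 - 132*(-14) = 9 - 1*(-1848) = 9 + 1848 = 1857)
n + (d(A) - 1*1180) = 1857 + ((1/4)*(-126) - 1*1180) = 1857 + (-63/2 - 1180) = 1857 - 2423/2 = 1291/2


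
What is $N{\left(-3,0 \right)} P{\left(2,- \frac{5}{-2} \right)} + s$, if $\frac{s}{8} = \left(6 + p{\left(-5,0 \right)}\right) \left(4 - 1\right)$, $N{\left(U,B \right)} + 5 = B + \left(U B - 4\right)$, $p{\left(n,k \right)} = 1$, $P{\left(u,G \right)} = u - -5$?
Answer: $105$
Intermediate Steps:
$P{\left(u,G \right)} = 5 + u$ ($P{\left(u,G \right)} = u + 5 = 5 + u$)
$N{\left(U,B \right)} = -9 + B + B U$ ($N{\left(U,B \right)} = -5 + \left(B + \left(U B - 4\right)\right) = -5 + \left(B + \left(B U - 4\right)\right) = -5 + \left(B + \left(-4 + B U\right)\right) = -5 + \left(-4 + B + B U\right) = -9 + B + B U$)
$s = 168$ ($s = 8 \left(6 + 1\right) \left(4 - 1\right) = 8 \cdot 7 \cdot 3 = 8 \cdot 21 = 168$)
$N{\left(-3,0 \right)} P{\left(2,- \frac{5}{-2} \right)} + s = \left(-9 + 0 + 0 \left(-3\right)\right) \left(5 + 2\right) + 168 = \left(-9 + 0 + 0\right) 7 + 168 = \left(-9\right) 7 + 168 = -63 + 168 = 105$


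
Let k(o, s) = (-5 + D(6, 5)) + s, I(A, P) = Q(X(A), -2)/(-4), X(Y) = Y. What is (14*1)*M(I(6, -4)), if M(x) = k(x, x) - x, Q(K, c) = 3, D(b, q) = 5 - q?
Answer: -70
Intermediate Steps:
I(A, P) = -3/4 (I(A, P) = 3/(-4) = 3*(-1/4) = -3/4)
k(o, s) = -5 + s (k(o, s) = (-5 + (5 - 1*5)) + s = (-5 + (5 - 5)) + s = (-5 + 0) + s = -5 + s)
M(x) = -5 (M(x) = (-5 + x) - x = -5)
(14*1)*M(I(6, -4)) = (14*1)*(-5) = 14*(-5) = -70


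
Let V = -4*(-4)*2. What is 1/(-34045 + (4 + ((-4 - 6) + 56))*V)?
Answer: -1/32445 ≈ -3.0821e-5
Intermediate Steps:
V = 32 (V = 16*2 = 32)
1/(-34045 + (4 + ((-4 - 6) + 56))*V) = 1/(-34045 + (4 + ((-4 - 6) + 56))*32) = 1/(-34045 + (4 + (-10 + 56))*32) = 1/(-34045 + (4 + 46)*32) = 1/(-34045 + 50*32) = 1/(-34045 + 1600) = 1/(-32445) = -1/32445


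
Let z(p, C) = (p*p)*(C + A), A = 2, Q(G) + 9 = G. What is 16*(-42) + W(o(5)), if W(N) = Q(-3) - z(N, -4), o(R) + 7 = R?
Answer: -676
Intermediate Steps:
Q(G) = -9 + G
o(R) = -7 + R
z(p, C) = p²*(2 + C) (z(p, C) = (p*p)*(C + 2) = p²*(2 + C))
W(N) = -12 + 2*N² (W(N) = (-9 - 3) - N²*(2 - 4) = -12 - N²*(-2) = -12 - (-2)*N² = -12 + 2*N²)
16*(-42) + W(o(5)) = 16*(-42) + (-12 + 2*(-7 + 5)²) = -672 + (-12 + 2*(-2)²) = -672 + (-12 + 2*4) = -672 + (-12 + 8) = -672 - 4 = -676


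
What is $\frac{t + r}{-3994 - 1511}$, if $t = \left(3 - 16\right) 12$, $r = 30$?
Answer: $\frac{42}{1835} \approx 0.022888$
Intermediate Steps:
$t = -156$ ($t = \left(-13\right) 12 = -156$)
$\frac{t + r}{-3994 - 1511} = \frac{-156 + 30}{-3994 - 1511} = - \frac{126}{-5505} = \left(-126\right) \left(- \frac{1}{5505}\right) = \frac{42}{1835}$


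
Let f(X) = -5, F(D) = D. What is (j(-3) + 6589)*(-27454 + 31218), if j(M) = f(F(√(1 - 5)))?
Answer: 24782176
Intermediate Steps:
j(M) = -5
(j(-3) + 6589)*(-27454 + 31218) = (-5 + 6589)*(-27454 + 31218) = 6584*3764 = 24782176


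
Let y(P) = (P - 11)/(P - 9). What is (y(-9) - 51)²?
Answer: 201601/81 ≈ 2488.9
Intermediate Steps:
y(P) = (-11 + P)/(-9 + P)
(y(-9) - 51)² = ((-11 - 9)/(-9 - 9) - 51)² = (-20/(-18) - 51)² = (-1/18*(-20) - 51)² = (10/9 - 51)² = (-449/9)² = 201601/81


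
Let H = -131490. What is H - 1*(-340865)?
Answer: 209375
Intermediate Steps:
H - 1*(-340865) = -131490 - 1*(-340865) = -131490 + 340865 = 209375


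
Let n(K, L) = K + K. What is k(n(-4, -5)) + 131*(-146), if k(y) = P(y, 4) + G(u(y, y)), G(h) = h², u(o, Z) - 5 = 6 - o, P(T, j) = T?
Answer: -18773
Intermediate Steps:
u(o, Z) = 11 - o (u(o, Z) = 5 + (6 - o) = 11 - o)
n(K, L) = 2*K
k(y) = y + (11 - y)²
k(n(-4, -5)) + 131*(-146) = (2*(-4) + (-11 + 2*(-4))²) + 131*(-146) = (-8 + (-11 - 8)²) - 19126 = (-8 + (-19)²) - 19126 = (-8 + 361) - 19126 = 353 - 19126 = -18773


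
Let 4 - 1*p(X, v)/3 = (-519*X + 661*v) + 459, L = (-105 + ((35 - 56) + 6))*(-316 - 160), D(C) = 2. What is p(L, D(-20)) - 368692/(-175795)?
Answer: 15633539198347/175795 ≈ 8.8931e+7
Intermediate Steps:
L = 57120 (L = (-105 + (-21 + 6))*(-476) = (-105 - 15)*(-476) = -120*(-476) = 57120)
p(X, v) = -1365 - 1983*v + 1557*X (p(X, v) = 12 - 3*((-519*X + 661*v) + 459) = 12 - 3*(459 - 519*X + 661*v) = 12 + (-1377 - 1983*v + 1557*X) = -1365 - 1983*v + 1557*X)
p(L, D(-20)) - 368692/(-175795) = (-1365 - 1983*2 + 1557*57120) - 368692/(-175795) = (-1365 - 3966 + 88935840) - 368692*(-1)/175795 = 88930509 - 1*(-368692/175795) = 88930509 + 368692/175795 = 15633539198347/175795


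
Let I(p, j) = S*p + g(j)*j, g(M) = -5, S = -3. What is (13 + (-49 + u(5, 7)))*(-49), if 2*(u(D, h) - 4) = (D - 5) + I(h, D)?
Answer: 2695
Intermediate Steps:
I(p, j) = -5*j - 3*p (I(p, j) = -3*p - 5*j = -5*j - 3*p)
u(D, h) = 3/2 - 2*D - 3*h/2 (u(D, h) = 4 + ((D - 5) + (-5*D - 3*h))/2 = 4 + ((-5 + D) + (-5*D - 3*h))/2 = 4 + (-5 - 4*D - 3*h)/2 = 4 + (-5/2 - 2*D - 3*h/2) = 3/2 - 2*D - 3*h/2)
(13 + (-49 + u(5, 7)))*(-49) = (13 + (-49 + (3/2 - 2*5 - 3/2*7)))*(-49) = (13 + (-49 + (3/2 - 10 - 21/2)))*(-49) = (13 + (-49 - 19))*(-49) = (13 - 68)*(-49) = -55*(-49) = 2695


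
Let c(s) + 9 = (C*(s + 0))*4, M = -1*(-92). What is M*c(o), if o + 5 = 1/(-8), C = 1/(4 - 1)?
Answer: -4370/3 ≈ -1456.7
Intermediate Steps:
M = 92
C = ⅓ (C = 1/3 = ⅓ ≈ 0.33333)
o = -41/8 (o = -5 + 1/(-8) = -5 - ⅛ = -41/8 ≈ -5.1250)
c(s) = -9 + 4*s/3 (c(s) = -9 + ((s + 0)/3)*4 = -9 + (s/3)*4 = -9 + 4*s/3)
M*c(o) = 92*(-9 + (4/3)*(-41/8)) = 92*(-9 - 41/6) = 92*(-95/6) = -4370/3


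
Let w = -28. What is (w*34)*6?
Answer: -5712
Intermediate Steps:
(w*34)*6 = -28*34*6 = -952*6 = -5712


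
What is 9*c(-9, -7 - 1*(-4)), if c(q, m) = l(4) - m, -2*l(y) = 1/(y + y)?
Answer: 423/16 ≈ 26.438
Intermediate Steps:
l(y) = -1/(4*y) (l(y) = -1/(2*(y + y)) = -1/(2*y)/2 = -1/(4*y))
c(q, m) = -1/16 - m (c(q, m) = -¼/4 - m = -¼*¼ - m = -1/16 - m)
9*c(-9, -7 - 1*(-4)) = 9*(-1/16 - (-7 - 1*(-4))) = 9*(-1/16 - (-7 + 4)) = 9*(-1/16 - 1*(-3)) = 9*(-1/16 + 3) = 9*(47/16) = 423/16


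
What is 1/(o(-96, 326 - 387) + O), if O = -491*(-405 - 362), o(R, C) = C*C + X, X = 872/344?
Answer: 43/16353783 ≈ 2.6294e-6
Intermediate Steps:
X = 109/43 (X = 872*(1/344) = 109/43 ≈ 2.5349)
o(R, C) = 109/43 + C**2 (o(R, C) = C*C + 109/43 = C**2 + 109/43 = 109/43 + C**2)
O = 376597 (O = -491*(-767) = 376597)
1/(o(-96, 326 - 387) + O) = 1/((109/43 + (326 - 387)**2) + 376597) = 1/((109/43 + (-61)**2) + 376597) = 1/((109/43 + 3721) + 376597) = 1/(160112/43 + 376597) = 1/(16353783/43) = 43/16353783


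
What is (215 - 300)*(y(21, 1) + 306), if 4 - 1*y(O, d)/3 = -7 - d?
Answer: -29070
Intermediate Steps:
y(O, d) = 33 + 3*d (y(O, d) = 12 - 3*(-7 - d) = 12 + (21 + 3*d) = 33 + 3*d)
(215 - 300)*(y(21, 1) + 306) = (215 - 300)*((33 + 3*1) + 306) = -85*((33 + 3) + 306) = -85*(36 + 306) = -85*342 = -29070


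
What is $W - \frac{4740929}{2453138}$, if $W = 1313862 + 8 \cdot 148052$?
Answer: $\frac{6128615955435}{2453138} \approx 2.4983 \cdot 10^{6}$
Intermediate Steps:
$W = 2498278$ ($W = 1313862 + 1184416 = 2498278$)
$W - \frac{4740929}{2453138} = 2498278 - \frac{4740929}{2453138} = \frac{6128615955435}{2453138}$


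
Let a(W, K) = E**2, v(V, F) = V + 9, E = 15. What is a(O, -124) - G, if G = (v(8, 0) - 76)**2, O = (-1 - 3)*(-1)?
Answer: -3256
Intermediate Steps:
v(V, F) = 9 + V
O = 4 (O = -4*(-1) = 4)
a(W, K) = 225 (a(W, K) = 15**2 = 225)
G = 3481 (G = ((9 + 8) - 76)**2 = (17 - 76)**2 = (-59)**2 = 3481)
a(O, -124) - G = 225 - 1*3481 = 225 - 3481 = -3256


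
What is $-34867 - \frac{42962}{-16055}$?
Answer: $- \frac{559746723}{16055} \approx -34864.0$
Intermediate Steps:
$-34867 - \frac{42962}{-16055} = -34867 - - \frac{42962}{16055} = -34867 + \frac{42962}{16055} = - \frac{559746723}{16055}$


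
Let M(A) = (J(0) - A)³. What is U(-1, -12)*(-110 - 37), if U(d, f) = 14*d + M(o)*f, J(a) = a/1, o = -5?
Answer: 222558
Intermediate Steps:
J(a) = a (J(a) = a*1 = a)
M(A) = -A³ (M(A) = (0 - A)³ = (-A)³ = -A³)
U(d, f) = 14*d + 125*f (U(d, f) = 14*d + (-1*(-5)³)*f = 14*d + (-1*(-125))*f = 14*d + 125*f)
U(-1, -12)*(-110 - 37) = (14*(-1) + 125*(-12))*(-110 - 37) = (-14 - 1500)*(-147) = -1514*(-147) = 222558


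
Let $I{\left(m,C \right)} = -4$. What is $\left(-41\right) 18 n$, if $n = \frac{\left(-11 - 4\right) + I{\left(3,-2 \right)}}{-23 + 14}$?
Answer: $-1558$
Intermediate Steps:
$n = \frac{19}{9}$ ($n = \frac{\left(-11 - 4\right) - 4}{-23 + 14} = \frac{\left(-11 - 4\right) - 4}{-9} = \left(-15 - 4\right) \left(- \frac{1}{9}\right) = \left(-19\right) \left(- \frac{1}{9}\right) = \frac{19}{9} \approx 2.1111$)
$\left(-41\right) 18 n = \left(-41\right) 18 \cdot \frac{19}{9} = \left(-738\right) \frac{19}{9} = -1558$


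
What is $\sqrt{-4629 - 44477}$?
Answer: $i \sqrt{49106} \approx 221.6 i$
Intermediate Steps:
$\sqrt{-4629 - 44477} = \sqrt{-49106} = i \sqrt{49106}$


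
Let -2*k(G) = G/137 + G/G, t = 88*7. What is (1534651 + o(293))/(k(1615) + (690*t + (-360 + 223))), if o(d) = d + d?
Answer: 210327469/58210835 ≈ 3.6132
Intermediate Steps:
t = 616
o(d) = 2*d
k(G) = -½ - G/274 (k(G) = -(G/137 + G/G)/2 = -(G*(1/137) + 1)/2 = -(G/137 + 1)/2 = -(1 + G/137)/2 = -½ - G/274)
(1534651 + o(293))/(k(1615) + (690*t + (-360 + 223))) = (1534651 + 2*293)/((-½ - 1/274*1615) + (690*616 + (-360 + 223))) = (1534651 + 586)/((-½ - 1615/274) + (425040 - 137)) = 1535237/(-876/137 + 424903) = 1535237/(58210835/137) = 1535237*(137/58210835) = 210327469/58210835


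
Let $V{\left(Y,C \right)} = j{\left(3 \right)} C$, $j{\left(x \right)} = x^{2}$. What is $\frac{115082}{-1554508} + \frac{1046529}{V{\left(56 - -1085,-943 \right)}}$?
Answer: $- \frac{90434133537}{732950522} \approx -123.38$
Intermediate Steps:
$V{\left(Y,C \right)} = 9 C$ ($V{\left(Y,C \right)} = 3^{2} C = 9 C$)
$\frac{115082}{-1554508} + \frac{1046529}{V{\left(56 - -1085,-943 \right)}} = \frac{115082}{-1554508} + \frac{1046529}{9 \left(-943\right)} = 115082 \left(- \frac{1}{1554508}\right) + \frac{1046529}{-8487} = - \frac{57541}{777254} + 1046529 \left(- \frac{1}{8487}\right) = - \frac{57541}{777254} - \frac{116281}{943} = - \frac{90434133537}{732950522}$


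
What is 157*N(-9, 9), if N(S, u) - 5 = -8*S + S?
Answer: 10676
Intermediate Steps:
N(S, u) = 5 - 7*S (N(S, u) = 5 + (-8*S + S) = 5 - 7*S)
157*N(-9, 9) = 157*(5 - 7*(-9)) = 157*(5 + 63) = 157*68 = 10676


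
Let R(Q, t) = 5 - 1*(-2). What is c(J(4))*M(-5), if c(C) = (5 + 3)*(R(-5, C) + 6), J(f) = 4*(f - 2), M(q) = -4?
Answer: -416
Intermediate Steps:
R(Q, t) = 7 (R(Q, t) = 5 + 2 = 7)
J(f) = -8 + 4*f (J(f) = 4*(-2 + f) = -8 + 4*f)
c(C) = 104 (c(C) = (5 + 3)*(7 + 6) = 8*13 = 104)
c(J(4))*M(-5) = 104*(-4) = -416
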